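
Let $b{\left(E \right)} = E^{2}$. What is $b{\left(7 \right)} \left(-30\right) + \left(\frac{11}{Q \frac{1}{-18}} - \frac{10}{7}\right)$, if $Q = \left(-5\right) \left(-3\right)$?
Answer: $- \frac{51962}{35} \approx -1484.6$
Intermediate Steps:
$Q = 15$
$b{\left(7 \right)} \left(-30\right) + \left(\frac{11}{Q \frac{1}{-18}} - \frac{10}{7}\right) = 7^{2} \left(-30\right) + \left(\frac{11}{15 \frac{1}{-18}} - \frac{10}{7}\right) = 49 \left(-30\right) + \left(\frac{11}{15 \left(- \frac{1}{18}\right)} - \frac{10}{7}\right) = -1470 + \left(\frac{11}{- \frac{5}{6}} - \frac{10}{7}\right) = -1470 + \left(11 \left(- \frac{6}{5}\right) - \frac{10}{7}\right) = -1470 - \frac{512}{35} = - \frac{51962}{35}$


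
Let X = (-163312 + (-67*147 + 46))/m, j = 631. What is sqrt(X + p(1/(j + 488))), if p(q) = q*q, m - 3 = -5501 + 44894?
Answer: I*sqrt(4841147803991)/1049622 ≈ 2.0962*I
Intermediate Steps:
m = 39396 (m = 3 + (-5501 + 44894) = 3 + 39393 = 39396)
p(q) = q**2
X = -57705/13132 (X = (-163312 + (-67*147 + 46))/39396 = (-163312 + (-9849 + 46))*(1/39396) = (-163312 - 9803)*(1/39396) = -173115*1/39396 = -57705/13132 ≈ -4.3942)
sqrt(X + p(1/(j + 488))) = sqrt(-57705/13132 + (1/(631 + 488))**2) = sqrt(-57705/13132 + (1/1119)**2) = sqrt(-57705/13132 + 1/1252161) = sqrt(-72255937373/16443378252) = I*sqrt(4841147803991)/1049622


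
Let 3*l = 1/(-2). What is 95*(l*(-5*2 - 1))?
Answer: 1045/6 ≈ 174.17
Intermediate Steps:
l = -⅙ (l = (⅓)/(-2) = (⅓)*(-½) = -⅙ ≈ -0.16667)
95*(l*(-5*2 - 1)) = 95*(-(-5*2 - 1)/6) = 95*(-(-10 - 1)/6) = 95*(-⅙*(-11)) = 95*(11/6) = 1045/6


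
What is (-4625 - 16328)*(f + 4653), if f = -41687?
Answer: 775973402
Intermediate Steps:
(-4625 - 16328)*(f + 4653) = (-4625 - 16328)*(-41687 + 4653) = -20953*(-37034) = 775973402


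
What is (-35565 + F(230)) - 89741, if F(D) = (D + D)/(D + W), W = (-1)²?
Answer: -28945226/231 ≈ -1.2530e+5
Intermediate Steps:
W = 1
F(D) = 2*D/(1 + D) (F(D) = (D + D)/(D + 1) = (2*D)/(1 + D) = 2*D/(1 + D))
(-35565 + F(230)) - 89741 = (-35565 + 2*230/(1 + 230)) - 89741 = (-35565 + 2*230/231) - 89741 = (-35565 + 2*230*(1/231)) - 89741 = (-35565 + 460/231) - 89741 = -8215055/231 - 89741 = -28945226/231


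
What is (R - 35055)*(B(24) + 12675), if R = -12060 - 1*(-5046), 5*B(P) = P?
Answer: -2667132531/5 ≈ -5.3343e+8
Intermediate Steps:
B(P) = P/5
R = -7014 (R = -12060 + 5046 = -7014)
(R - 35055)*(B(24) + 12675) = (-7014 - 35055)*((1/5)*24 + 12675) = -42069*(24/5 + 12675) = -42069*63399/5 = -2667132531/5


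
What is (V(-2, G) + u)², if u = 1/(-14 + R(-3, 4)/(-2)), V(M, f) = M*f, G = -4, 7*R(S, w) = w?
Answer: 628849/10000 ≈ 62.885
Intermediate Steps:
R(S, w) = w/7
u = -7/100 (u = 1/(-14 + ((⅐)*4)/(-2)) = 1/(-14 + (4/7)*(-½)) = 1/(-14 - 2/7) = 1/(-100/7) = -7/100 ≈ -0.070000)
(V(-2, G) + u)² = (-2*(-4) - 7/100)² = (8 - 7/100)² = (793/100)² = 628849/10000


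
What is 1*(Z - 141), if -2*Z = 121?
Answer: -403/2 ≈ -201.50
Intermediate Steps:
Z = -121/2 (Z = -½*121 = -121/2 ≈ -60.500)
1*(Z - 141) = 1*(-121/2 - 141) = 1*(-403/2) = -403/2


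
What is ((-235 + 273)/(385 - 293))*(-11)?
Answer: -209/46 ≈ -4.5435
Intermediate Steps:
((-235 + 273)/(385 - 293))*(-11) = (38/92)*(-11) = (38*(1/92))*(-11) = (19/46)*(-11) = -209/46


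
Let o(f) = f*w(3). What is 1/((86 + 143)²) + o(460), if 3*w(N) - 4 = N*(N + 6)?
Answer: 747808663/157323 ≈ 4753.3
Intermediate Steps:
w(N) = 4/3 + N*(6 + N)/3 (w(N) = 4/3 + (N*(N + 6))/3 = 4/3 + (N*(6 + N))/3 = 4/3 + N*(6 + N)/3)
o(f) = 31*f/3 (o(f) = f*(4/3 + 2*3 + (⅓)*3²) = f*(4/3 + 6 + (⅓)*9) = f*(4/3 + 6 + 3) = f*(31/3) = 31*f/3)
1/((86 + 143)²) + o(460) = 1/((86 + 143)²) + (31/3)*460 = 1/(229²) + 14260/3 = 1/52441 + 14260/3 = 747808663/157323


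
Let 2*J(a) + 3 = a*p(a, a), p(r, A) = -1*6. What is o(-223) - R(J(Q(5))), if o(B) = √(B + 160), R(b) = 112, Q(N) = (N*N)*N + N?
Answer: -112 + 3*I*√7 ≈ -112.0 + 7.9373*I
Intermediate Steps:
p(r, A) = -6
Q(N) = N + N³ (Q(N) = N²*N + N = N³ + N = N + N³)
J(a) = -3/2 - 3*a (J(a) = -3/2 + (a*(-6))/2 = -3/2 + (-6*a)/2 = -3/2 - 3*a)
o(B) = √(160 + B)
o(-223) - R(J(Q(5))) = √(160 - 223) - 1*112 = √(-63) - 112 = 3*I*√7 - 112 = -112 + 3*I*√7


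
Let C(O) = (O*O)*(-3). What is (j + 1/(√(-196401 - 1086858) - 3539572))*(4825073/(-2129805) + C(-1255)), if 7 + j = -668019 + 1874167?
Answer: -152071693987733120287113019642168/26683413640934433615 + 10063493185448*I*√1283259/26683413640934433615 ≈ -5.6991e+12 + 0.00042723*I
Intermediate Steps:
j = 1206141 (j = -7 + (-668019 + 1874167) = -7 + 1206148 = 1206141)
C(O) = -3*O² (C(O) = O²*(-3) = -3*O²)
(j + 1/(√(-196401 - 1086858) - 3539572))*(4825073/(-2129805) + C(-1255)) = (1206141 + 1/(√(-196401 - 1086858) - 3539572))*(4825073/(-2129805) - 3*(-1255)²) = (1206141 + 1/(√(-1283259) - 3539572))*(4825073*(-1/2129805) - 3*1575025) = (1206141 + 1/(I*√1283259 - 3539572))*(-4825073/2129805 - 4725075) = (1206141 + 1/(-3539572 + I*√1283259))*(-10063493185448/2129805) = -4045997244729812056/709935 - 10063493185448/(2129805*(-3539572 + I*√1283259))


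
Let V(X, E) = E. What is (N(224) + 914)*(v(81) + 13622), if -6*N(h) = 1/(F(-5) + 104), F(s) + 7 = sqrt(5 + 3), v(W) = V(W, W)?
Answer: 706457986861/56406 + 13703*sqrt(2)/28203 ≈ 1.2525e+7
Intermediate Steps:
v(W) = W
F(s) = -7 + 2*sqrt(2) (F(s) = -7 + sqrt(5 + 3) = -7 + sqrt(8) = -7 + 2*sqrt(2))
N(h) = -1/(6*(97 + 2*sqrt(2))) (N(h) = -1/(6*((-7 + 2*sqrt(2)) + 104)) = -1/(6*(97 + 2*sqrt(2))))
(N(224) + 914)*(v(81) + 13622) = ((-97/56406 + sqrt(2)/28203) + 914)*(81 + 13622) = (51554987/56406 + sqrt(2)/28203)*13703 = 706457986861/56406 + 13703*sqrt(2)/28203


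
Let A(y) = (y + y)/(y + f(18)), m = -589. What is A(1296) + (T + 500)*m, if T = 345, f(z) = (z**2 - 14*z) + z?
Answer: -38323141/77 ≈ -4.9770e+5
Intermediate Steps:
f(z) = z**2 - 13*z
A(y) = 2*y/(90 + y) (A(y) = (y + y)/(y + 18*(-13 + 18)) = (2*y)/(y + 18*5) = (2*y)/(y + 90) = (2*y)/(90 + y) = 2*y/(90 + y))
A(1296) + (T + 500)*m = 2*1296/(90 + 1296) + (345 + 500)*(-589) = 2*1296/1386 + 845*(-589) = 2*1296*(1/1386) - 497705 = 144/77 - 497705 = -38323141/77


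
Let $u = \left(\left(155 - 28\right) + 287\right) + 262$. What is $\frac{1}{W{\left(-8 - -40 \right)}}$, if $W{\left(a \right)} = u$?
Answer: $\frac{1}{676} \approx 0.0014793$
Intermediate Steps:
$u = 676$ ($u = \left(\left(155 - 28\right) + 287\right) + 262 = \left(127 + 287\right) + 262 = 414 + 262 = 676$)
$W{\left(a \right)} = 676$
$\frac{1}{W{\left(-8 - -40 \right)}} = \frac{1}{676}$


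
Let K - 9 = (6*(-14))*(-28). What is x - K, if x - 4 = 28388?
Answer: 26031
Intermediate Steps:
x = 28392 (x = 4 + 28388 = 28392)
K = 2361 (K = 9 + (6*(-14))*(-28) = 9 - 84*(-28) = 9 + 2352 = 2361)
x - K = 28392 - 1*2361 = 28392 - 2361 = 26031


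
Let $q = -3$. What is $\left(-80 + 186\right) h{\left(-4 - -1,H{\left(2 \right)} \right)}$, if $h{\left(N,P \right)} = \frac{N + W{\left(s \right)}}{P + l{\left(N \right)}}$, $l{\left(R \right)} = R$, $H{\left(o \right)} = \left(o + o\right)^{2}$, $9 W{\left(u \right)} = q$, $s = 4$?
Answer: $- \frac{1060}{39} \approx -27.179$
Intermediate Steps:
$W{\left(u \right)} = - \frac{1}{3}$ ($W{\left(u \right)} = \frac{1}{9} \left(-3\right) = - \frac{1}{3}$)
$H{\left(o \right)} = 4 o^{2}$ ($H{\left(o \right)} = \left(2 o\right)^{2} = 4 o^{2}$)
$h{\left(N,P \right)} = \frac{- \frac{1}{3} + N}{N + P}$ ($h{\left(N,P \right)} = \frac{N - \frac{1}{3}}{P + N} = \frac{- \frac{1}{3} + N}{N + P}$)
$\left(-80 + 186\right) h{\left(-4 - -1,H{\left(2 \right)} \right)} = \left(-80 + 186\right) \frac{- \frac{1}{3} - 3}{\left(-4 - -1\right) + 4 \cdot 2^{2}} = 106 \frac{- \frac{1}{3} + \left(-4 + 1\right)}{\left(-4 + 1\right) + 4 \cdot 4} = 106 \frac{- \frac{1}{3} - 3}{-3 + 16} = 106 \cdot \frac{1}{13} \left(- \frac{10}{3}\right) = 106 \left(- \frac{10}{39}\right) = - \frac{1060}{39}$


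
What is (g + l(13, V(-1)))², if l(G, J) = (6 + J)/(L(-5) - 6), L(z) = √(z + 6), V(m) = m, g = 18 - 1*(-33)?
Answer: 2500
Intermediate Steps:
g = 51 (g = 18 + 33 = 51)
L(z) = √(6 + z)
l(G, J) = -6/5 - J/5 (l(G, J) = (6 + J)/(√(6 - 5) - 6) = (6 + J)/(√1 - 6) = (6 + J)/(1 - 6) = (6 + J)/(-5) = (6 + J)*(-⅕) = -6/5 - J/5)
(g + l(13, V(-1)))² = (51 + (-6/5 - ⅕*(-1)))² = (51 + (-6/5 + ⅕))² = (51 - 1)² = 50² = 2500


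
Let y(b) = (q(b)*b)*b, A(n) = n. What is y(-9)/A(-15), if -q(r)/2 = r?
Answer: -486/5 ≈ -97.200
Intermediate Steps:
q(r) = -2*r
y(b) = -2*b**3 (y(b) = ((-2*b)*b)*b = (-2*b**2)*b = -2*b**3)
y(-9)/A(-15) = -2*(-9)**3/(-15) = -2*(-729)*(-1/15) = 1458*(-1/15) = -486/5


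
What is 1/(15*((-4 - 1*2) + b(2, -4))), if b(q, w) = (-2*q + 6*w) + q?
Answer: -1/480 ≈ -0.0020833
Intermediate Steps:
b(q, w) = -q + 6*w
1/(15*((-4 - 1*2) + b(2, -4))) = 1/(15*((-4 - 1*2) + (-1*2 + 6*(-4)))) = 1/(15*((-4 - 2) + (-2 - 24))) = 1/(15*(-6 - 26)) = 1/(15*(-32)) = 1/(-480) = -1/480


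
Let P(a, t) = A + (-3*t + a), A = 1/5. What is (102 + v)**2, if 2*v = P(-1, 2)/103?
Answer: 2757615169/265225 ≈ 10397.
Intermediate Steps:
A = 1/5 (A = 1*(1/5) = 1/5 ≈ 0.20000)
P(a, t) = 1/5 + a - 3*t (P(a, t) = 1/5 + (-3*t + a) = 1/5 + (a - 3*t) = 1/5 + a - 3*t)
v = -17/515 (v = ((1/5 - 1 - 3*2)/103)/2 = ((1/5 - 1 - 6)*(1/103))/2 = (-34/5*1/103)/2 = (1/2)*(-34/515) = -17/515 ≈ -0.033010)
(102 + v)**2 = (102 - 17/515)**2 = (52513/515)**2 = 2757615169/265225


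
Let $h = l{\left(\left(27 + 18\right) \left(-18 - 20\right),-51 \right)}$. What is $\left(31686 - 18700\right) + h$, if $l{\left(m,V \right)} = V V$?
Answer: $15587$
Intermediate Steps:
$l{\left(m,V \right)} = V^{2}$
$h = 2601$ ($h = \left(-51\right)^{2} = 2601$)
$\left(31686 - 18700\right) + h = \left(31686 - 18700\right) + 2601 = 12986 + 2601 = 15587$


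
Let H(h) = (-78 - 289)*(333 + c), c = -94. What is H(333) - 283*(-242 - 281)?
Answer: 60296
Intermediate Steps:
H(h) = -87713 (H(h) = (-78 - 289)*(333 - 94) = -367*239 = -87713)
H(333) - 283*(-242 - 281) = -87713 - 283*(-242 - 281) = -87713 - 283*(-523) = -87713 + 148009 = 60296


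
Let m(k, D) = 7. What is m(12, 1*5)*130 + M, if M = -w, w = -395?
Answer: 1305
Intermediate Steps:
M = 395 (M = -1*(-395) = 395)
m(12, 1*5)*130 + M = 7*130 + 395 = 910 + 395 = 1305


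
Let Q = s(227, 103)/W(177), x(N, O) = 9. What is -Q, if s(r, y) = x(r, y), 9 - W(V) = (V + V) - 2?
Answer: 9/343 ≈ 0.026239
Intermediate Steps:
W(V) = 11 - 2*V (W(V) = 9 - ((V + V) - 2) = 9 - (2*V - 2) = 9 - (-2 + 2*V) = 9 + (2 - 2*V) = 11 - 2*V)
s(r, y) = 9
Q = -9/343 (Q = 9/(11 - 2*177) = 9/(11 - 354) = 9/(-343) = 9*(-1/343) = -9/343 ≈ -0.026239)
-Q = -1*(-9/343) = 9/343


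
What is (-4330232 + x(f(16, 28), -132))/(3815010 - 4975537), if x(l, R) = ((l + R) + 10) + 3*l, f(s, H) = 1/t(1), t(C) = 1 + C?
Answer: 4330352/1160527 ≈ 3.7314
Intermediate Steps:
f(s, H) = ½ (f(s, H) = 1/(1 + 1) = 1/2 = ½)
x(l, R) = 10 + R + 4*l (x(l, R) = ((R + l) + 10) + 3*l = (10 + R + l) + 3*l = 10 + R + 4*l)
(-4330232 + x(f(16, 28), -132))/(3815010 - 4975537) = (-4330232 + (10 - 132 + 4*(½)))/(3815010 - 4975537) = (-4330232 + (10 - 132 + 2))/(-1160527) = (-4330232 - 120)*(-1/1160527) = -4330352*(-1/1160527) = 4330352/1160527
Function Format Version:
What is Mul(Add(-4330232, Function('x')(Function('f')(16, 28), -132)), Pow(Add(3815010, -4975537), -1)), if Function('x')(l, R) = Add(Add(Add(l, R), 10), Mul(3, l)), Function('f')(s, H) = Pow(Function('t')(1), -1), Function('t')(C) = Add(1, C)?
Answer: Rational(4330352, 1160527) ≈ 3.7314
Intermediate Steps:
Function('f')(s, H) = Rational(1, 2) (Function('f')(s, H) = Pow(Add(1, 1), -1) = Pow(2, -1) = Rational(1, 2))
Function('x')(l, R) = Add(10, R, Mul(4, l)) (Function('x')(l, R) = Add(Add(Add(R, l), 10), Mul(3, l)) = Add(Add(10, R, l), Mul(3, l)) = Add(10, R, Mul(4, l)))
Mul(Add(-4330232, Function('x')(Function('f')(16, 28), -132)), Pow(Add(3815010, -4975537), -1)) = Mul(Add(-4330232, Add(10, -132, Mul(4, Rational(1, 2)))), Pow(Add(3815010, -4975537), -1)) = Mul(Add(-4330232, Add(10, -132, 2)), Pow(-1160527, -1)) = Mul(Add(-4330232, -120), Rational(-1, 1160527)) = Mul(-4330352, Rational(-1, 1160527)) = Rational(4330352, 1160527)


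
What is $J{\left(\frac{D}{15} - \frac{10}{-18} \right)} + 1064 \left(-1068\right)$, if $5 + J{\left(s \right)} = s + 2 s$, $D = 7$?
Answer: $- \frac{17045309}{15} \approx -1.1364 \cdot 10^{6}$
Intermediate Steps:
$J{\left(s \right)} = -5 + 3 s$ ($J{\left(s \right)} = -5 + \left(s + 2 s\right) = -5 + 3 s$)
$J{\left(\frac{D}{15} - \frac{10}{-18} \right)} + 1064 \left(-1068\right) = \left(-5 + 3 \left(\frac{7}{15} - \frac{10}{-18}\right)\right) + 1064 \left(-1068\right) = \left(-5 + 3 \left(7 \cdot \frac{1}{15} - - \frac{5}{9}\right)\right) - 1136352 = \left(-5 + 3 \left(\frac{7}{15} + \frac{5}{9}\right)\right) - 1136352 = \left(-5 + 3 \cdot \frac{46}{45}\right) - 1136352 = \left(-5 + \frac{46}{15}\right) - 1136352 = - \frac{29}{15} - 1136352 = - \frac{17045309}{15}$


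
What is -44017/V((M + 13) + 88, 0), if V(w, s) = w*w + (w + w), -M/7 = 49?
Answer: -44017/58080 ≈ -0.75787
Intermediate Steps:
M = -343 (M = -7*49 = -343)
V(w, s) = w² + 2*w
-44017/V((M + 13) + 88, 0) = -44017*1/((2 + ((-343 + 13) + 88))*((-343 + 13) + 88)) = -44017*1/((-330 + 88)*(2 + (-330 + 88))) = -44017*(-1/(242*(2 - 242))) = -44017/((-242*(-240))) = -44017/58080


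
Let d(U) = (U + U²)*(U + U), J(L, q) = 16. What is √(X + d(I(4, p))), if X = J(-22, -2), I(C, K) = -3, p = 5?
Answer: 2*I*√5 ≈ 4.4721*I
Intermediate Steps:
X = 16
d(U) = 2*U*(U + U²) (d(U) = (U + U²)*(2*U) = 2*U*(U + U²))
√(X + d(I(4, p))) = √(16 + 2*(-3)²*(1 - 3)) = √(16 + 2*9*(-2)) = √(16 - 36) = √(-20) = 2*I*√5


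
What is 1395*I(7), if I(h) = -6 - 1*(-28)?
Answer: 30690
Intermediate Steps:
I(h) = 22 (I(h) = -6 + 28 = 22)
1395*I(7) = 1395*22 = 30690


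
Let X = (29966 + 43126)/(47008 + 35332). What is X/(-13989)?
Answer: -6091/95987855 ≈ -6.3456e-5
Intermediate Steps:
X = 18273/20585 (X = 73092/82340 = 73092*(1/82340) = 18273/20585 ≈ 0.88768)
X/(-13989) = (18273/20585)/(-13989) = (18273/20585)*(-1/13989) = -6091/95987855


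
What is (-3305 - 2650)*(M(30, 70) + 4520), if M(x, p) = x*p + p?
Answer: -39838950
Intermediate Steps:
M(x, p) = p + p*x (M(x, p) = p*x + p = p + p*x)
(-3305 - 2650)*(M(30, 70) + 4520) = (-3305 - 2650)*(70*(1 + 30) + 4520) = -5955*(70*31 + 4520) = -5955*(2170 + 4520) = -5955*6690 = -39838950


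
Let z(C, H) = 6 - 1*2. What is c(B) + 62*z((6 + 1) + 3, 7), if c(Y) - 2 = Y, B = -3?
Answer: 247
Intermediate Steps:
c(Y) = 2 + Y
z(C, H) = 4 (z(C, H) = 6 - 2 = 4)
c(B) + 62*z((6 + 1) + 3, 7) = (2 - 3) + 62*4 = -1 + 248 = 247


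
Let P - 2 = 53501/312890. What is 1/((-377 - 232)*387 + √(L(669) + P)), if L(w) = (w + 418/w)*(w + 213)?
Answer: -1827184045890/430631638644451003 - √319486346459457735490/1291894915933353009 ≈ -4.2569e-6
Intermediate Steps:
P = 679281/312890 (P = 2 + 53501/312890 = 679281/312890 ≈ 2.1710)
L(w) = (213 + w)*(w + 418/w) (L(w) = (w + 418/w)*(213 + w) = (213 + w)*(w + 418/w))
1/((-377 - 232)*387 + √(L(669) + P)) = 1/((-377 - 232)*387 + √((418 + 669² + 213*669 + 89034/669) + 679281/312890)) = 1/(-609*387 + √((418 + 447561 + 142497 + 89034*(1/669)) + 679281/312890)) = 1/(-235683 + √((418 + 447561 + 142497 + 29678/223) + 679281/312890)) = 1/(-235683 + √(131705826/223 + 679281/312890)) = 1/(-235683 + √(41209587376803/69774470)) = 1/(-235683 + 3*√319486346459457735490/69774470)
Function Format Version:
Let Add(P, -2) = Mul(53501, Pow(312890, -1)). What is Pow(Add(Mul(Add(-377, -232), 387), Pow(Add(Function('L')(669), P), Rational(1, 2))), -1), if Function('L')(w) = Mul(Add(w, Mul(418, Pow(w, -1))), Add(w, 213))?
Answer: Add(Rational(-1827184045890, 430631638644451003), Mul(Rational(-1, 1291894915933353009), Pow(319486346459457735490, Rational(1, 2)))) ≈ -4.2569e-6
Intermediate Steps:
P = Rational(679281, 312890) (P = Add(2, Mul(53501, Pow(312890, -1))) = Add(2, Mul(53501, Rational(1, 312890))) = Add(2, Rational(53501, 312890)) = Rational(679281, 312890) ≈ 2.1710)
Function('L')(w) = Mul(Add(213, w), Add(w, Mul(418, Pow(w, -1)))) (Function('L')(w) = Mul(Add(w, Mul(418, Pow(w, -1))), Add(213, w)) = Mul(Add(213, w), Add(w, Mul(418, Pow(w, -1)))))
Pow(Add(Mul(Add(-377, -232), 387), Pow(Add(Function('L')(669), P), Rational(1, 2))), -1) = Pow(Add(Mul(Add(-377, -232), 387), Pow(Add(Add(418, Pow(669, 2), Mul(213, 669), Mul(89034, Pow(669, -1))), Rational(679281, 312890)), Rational(1, 2))), -1) = Pow(Add(Mul(-609, 387), Pow(Add(Add(418, 447561, 142497, Mul(89034, Rational(1, 669))), Rational(679281, 312890)), Rational(1, 2))), -1) = Pow(Add(-235683, Pow(Add(Add(418, 447561, 142497, Rational(29678, 223)), Rational(679281, 312890)), Rational(1, 2))), -1) = Pow(Add(-235683, Pow(Add(Rational(131705826, 223), Rational(679281, 312890)), Rational(1, 2))), -1) = Pow(Add(-235683, Pow(Rational(41209587376803, 69774470), Rational(1, 2))), -1) = Pow(Add(-235683, Mul(Rational(3, 69774470), Pow(319486346459457735490, Rational(1, 2)))), -1)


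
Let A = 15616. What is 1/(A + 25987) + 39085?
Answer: 1626053256/41603 ≈ 39085.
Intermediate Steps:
1/(A + 25987) + 39085 = 1/(15616 + 25987) + 39085 = 1/41603 + 39085 = 1626053256/41603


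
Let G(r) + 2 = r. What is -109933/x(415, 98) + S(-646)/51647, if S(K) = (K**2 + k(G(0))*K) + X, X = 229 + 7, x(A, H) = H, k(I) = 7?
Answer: -5637232711/5061406 ≈ -1113.8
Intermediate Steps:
G(r) = -2 + r
X = 236
S(K) = 236 + K**2 + 7*K (S(K) = (K**2 + 7*K) + 236 = 236 + K**2 + 7*K)
-109933/x(415, 98) + S(-646)/51647 = -109933/98 + (236 + (-646)**2 + 7*(-646))/51647 = -109933*1/98 + (236 + 417316 - 4522)*(1/51647) = -109933/98 + 413030*(1/51647) = -109933/98 + 413030/51647 = -5637232711/5061406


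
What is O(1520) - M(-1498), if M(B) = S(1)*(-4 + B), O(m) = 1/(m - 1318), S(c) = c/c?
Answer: 303405/202 ≈ 1502.0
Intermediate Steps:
S(c) = 1
O(m) = 1/(-1318 + m)
M(B) = -4 + B (M(B) = 1*(-4 + B) = -4 + B)
O(1520) - M(-1498) = 1/(-1318 + 1520) - (-4 - 1498) = 1/202 - 1*(-1502) = 1/202 + 1502 = 303405/202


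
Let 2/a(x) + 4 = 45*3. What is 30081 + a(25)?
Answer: 3940613/131 ≈ 30081.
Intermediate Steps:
a(x) = 2/131 (a(x) = 2/(-4 + 45*3) = 2/(-4 + 135) = 2/131)
30081 + a(25) = 30081 + 2/131 = 3940613/131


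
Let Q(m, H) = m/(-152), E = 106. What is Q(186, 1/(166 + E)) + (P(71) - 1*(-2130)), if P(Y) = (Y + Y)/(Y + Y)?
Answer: 161863/76 ≈ 2129.8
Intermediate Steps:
P(Y) = 1 (P(Y) = (2*Y)/((2*Y)) = (2*Y)*(1/(2*Y)) = 1)
Q(m, H) = -m/152 (Q(m, H) = m*(-1/152) = -m/152)
Q(186, 1/(166 + E)) + (P(71) - 1*(-2130)) = -1/152*186 + (1 - 1*(-2130)) = -93/76 + (1 + 2130) = -93/76 + 2131 = 161863/76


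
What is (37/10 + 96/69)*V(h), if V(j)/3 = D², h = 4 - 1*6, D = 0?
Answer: 0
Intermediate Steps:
h = -2 (h = 4 - 6 = -2)
V(j) = 0 (V(j) = 3*0² = 3*0 = 0)
(37/10 + 96/69)*V(h) = (37/10 + 96/69)*0 = (37*(⅒) + 96*(1/69))*0 = (37/10 + 32/23)*0 = (1171/230)*0 = 0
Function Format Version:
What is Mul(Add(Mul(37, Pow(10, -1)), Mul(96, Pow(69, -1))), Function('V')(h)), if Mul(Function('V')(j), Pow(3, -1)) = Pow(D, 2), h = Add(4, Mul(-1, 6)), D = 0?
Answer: 0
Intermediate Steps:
h = -2 (h = Add(4, -6) = -2)
Function('V')(j) = 0 (Function('V')(j) = Mul(3, Pow(0, 2)) = Mul(3, 0) = 0)
Mul(Add(Mul(37, Pow(10, -1)), Mul(96, Pow(69, -1))), Function('V')(h)) = Mul(Add(Mul(37, Pow(10, -1)), Mul(96, Pow(69, -1))), 0) = Mul(Add(Mul(37, Rational(1, 10)), Mul(96, Rational(1, 69))), 0) = Mul(Add(Rational(37, 10), Rational(32, 23)), 0) = Mul(Rational(1171, 230), 0) = 0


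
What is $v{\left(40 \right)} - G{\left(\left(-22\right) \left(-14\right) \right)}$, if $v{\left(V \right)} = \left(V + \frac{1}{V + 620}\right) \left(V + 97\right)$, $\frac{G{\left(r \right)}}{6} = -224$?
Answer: $\frac{4503977}{660} \approx 6824.2$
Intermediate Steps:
$G{\left(r \right)} = -1344$ ($G{\left(r \right)} = 6 \left(-224\right) = -1344$)
$v{\left(V \right)} = \left(97 + V\right) \left(V + \frac{1}{620 + V}\right)$ ($v{\left(V \right)} = \left(V + \frac{1}{620 + V}\right) \left(97 + V\right) = \left(97 + V\right) \left(V + \frac{1}{620 + V}\right)$)
$v{\left(40 \right)} - G{\left(\left(-22\right) \left(-14\right) \right)} = \frac{97 + 40^{3} + 717 \cdot 40^{2} + 60141 \cdot 40}{620 + 40} - -1344 = \frac{97 + 64000 + 717 \cdot 1600 + 2405640}{660} + 1344 = \frac{97 + 64000 + 1147200 + 2405640}{660} + 1344 = \frac{1}{660} \cdot 3616937 + 1344 = \frac{3616937}{660} + 1344 = \frac{4503977}{660}$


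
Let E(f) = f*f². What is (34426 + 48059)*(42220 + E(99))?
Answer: 83517629715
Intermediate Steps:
E(f) = f³
(34426 + 48059)*(42220 + E(99)) = (34426 + 48059)*(42220 + 99³) = 82485*(42220 + 970299) = 82485*1012519 = 83517629715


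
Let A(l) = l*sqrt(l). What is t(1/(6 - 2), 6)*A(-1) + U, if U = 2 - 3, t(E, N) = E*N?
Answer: -1 - 3*I/2 ≈ -1.0 - 1.5*I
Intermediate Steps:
A(l) = l**(3/2)
U = -1
t(1/(6 - 2), 6)*A(-1) + U = (6/(6 - 2))*(-1)**(3/2) - 1 = (6/4)*(-I) - 1 = ((1/4)*6)*(-I) - 1 = 3*(-I)/2 - 1 = -3*I/2 - 1 = -1 - 3*I/2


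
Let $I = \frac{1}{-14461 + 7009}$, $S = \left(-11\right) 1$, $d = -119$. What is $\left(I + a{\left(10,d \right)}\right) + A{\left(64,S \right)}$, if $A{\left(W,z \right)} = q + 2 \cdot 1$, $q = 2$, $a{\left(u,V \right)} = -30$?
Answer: $- \frac{193753}{7452} \approx -26.0$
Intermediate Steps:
$S = -11$
$I = - \frac{1}{7452}$ ($I = \frac{1}{-7452} = - \frac{1}{7452} \approx -0.00013419$)
$A{\left(W,z \right)} = 4$ ($A{\left(W,z \right)} = 2 + 2 \cdot 1 = 2 + 2 = 4$)
$\left(I + a{\left(10,d \right)}\right) + A{\left(64,S \right)} = \left(- \frac{1}{7452} - 30\right) + 4 = - \frac{223561}{7452} + 4 = - \frac{193753}{7452}$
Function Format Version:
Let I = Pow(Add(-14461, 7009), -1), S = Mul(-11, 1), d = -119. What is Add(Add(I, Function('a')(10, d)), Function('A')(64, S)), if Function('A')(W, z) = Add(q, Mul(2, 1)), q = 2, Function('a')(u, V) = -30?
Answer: Rational(-193753, 7452) ≈ -26.000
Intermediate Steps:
S = -11
I = Rational(-1, 7452) (I = Pow(-7452, -1) = Rational(-1, 7452) ≈ -0.00013419)
Function('A')(W, z) = 4 (Function('A')(W, z) = Add(2, Mul(2, 1)) = Add(2, 2) = 4)
Add(Add(I, Function('a')(10, d)), Function('A')(64, S)) = Add(Add(Rational(-1, 7452), -30), 4) = Add(Rational(-223561, 7452), 4) = Rational(-193753, 7452)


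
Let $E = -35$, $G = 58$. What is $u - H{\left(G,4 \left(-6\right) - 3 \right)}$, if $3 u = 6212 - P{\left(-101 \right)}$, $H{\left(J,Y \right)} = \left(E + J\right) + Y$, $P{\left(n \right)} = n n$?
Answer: $- \frac{3977}{3} \approx -1325.7$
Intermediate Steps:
$P{\left(n \right)} = n^{2}$
$H{\left(J,Y \right)} = -35 + J + Y$ ($H{\left(J,Y \right)} = \left(-35 + J\right) + Y = -35 + J + Y$)
$u = - \frac{3989}{3}$ ($u = \frac{6212 - \left(-101\right)^{2}}{3} = \frac{6212 - 10201}{3} = \frac{1}{3} \left(-3989\right) = - \frac{3989}{3} \approx -1329.7$)
$u - H{\left(G,4 \left(-6\right) - 3 \right)} = - \frac{3989}{3} - \left(-35 + 58 + \left(4 \left(-6\right) - 3\right)\right) = - \frac{3989}{3} - \left(-35 + 58 - 27\right) = - \frac{3989}{3} - -4 = - \frac{3989}{3} + 4 = - \frac{3977}{3}$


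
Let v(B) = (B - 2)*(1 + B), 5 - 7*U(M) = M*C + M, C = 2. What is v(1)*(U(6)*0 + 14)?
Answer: -28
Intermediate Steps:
U(M) = 5/7 - 3*M/7 (U(M) = 5/7 - (M*2 + M)/7 = 5/7 - (2*M + M)/7 = 5/7 - 3*M/7)
v(B) = (1 + B)*(-2 + B) (v(B) = (-2 + B)*(1 + B) = (1 + B)*(-2 + B))
v(1)*(U(6)*0 + 14) = (-2 + 1² - 1*1)*((5/7 - 3/7*6)*0 + 14) = (-2 + 1 - 1)*((5/7 - 18/7)*0 + 14) = -2*(-13/7*0 + 14) = -2*(0 + 14) = -2*14 = -28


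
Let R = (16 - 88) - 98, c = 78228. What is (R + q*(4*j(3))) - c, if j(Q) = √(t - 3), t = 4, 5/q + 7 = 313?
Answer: -11994884/153 ≈ -78398.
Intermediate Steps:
q = 5/306 (q = 5/(-7 + 313) = 5/306 ≈ 0.016340)
j(Q) = 1 (j(Q) = √(4 - 3) = √1 = 1)
R = -170 (R = -72 - 98 = -170)
(R + q*(4*j(3))) - c = (-170 + 5*(4*1)/306) - 1*78228 = (-170 + (5/306)*4) - 78228 = (-170 + 10/153) - 78228 = -26000/153 - 78228 = -11994884/153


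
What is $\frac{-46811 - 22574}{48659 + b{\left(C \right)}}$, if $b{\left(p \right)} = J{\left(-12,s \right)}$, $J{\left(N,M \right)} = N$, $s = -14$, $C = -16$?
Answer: $- \frac{69385}{48647} \approx -1.4263$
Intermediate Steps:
$b{\left(p \right)} = -12$
$\frac{-46811 - 22574}{48659 + b{\left(C \right)}} = \frac{-46811 - 22574}{48659 - 12} = - \frac{69385}{48647}$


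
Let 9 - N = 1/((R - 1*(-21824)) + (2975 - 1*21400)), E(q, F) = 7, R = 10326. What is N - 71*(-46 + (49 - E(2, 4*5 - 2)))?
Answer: 4021424/13725 ≈ 293.00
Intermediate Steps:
N = 123524/13725 (N = 9 - 1/((10326 - 1*(-21824)) + (2975 - 1*21400)) = 9 - 1/((10326 + 21824) + (2975 - 21400)) = 9 - 1/(32150 - 18425) = 9 - 1/13725 = 123524/13725 ≈ 8.9999)
N - 71*(-46 + (49 - E(2, 4*5 - 2))) = 123524/13725 - 71*(-46 + (49 - 1*7)) = 123524/13725 - 71*(-46 + (49 - 7)) = 123524/13725 - 71*(-46 + 42) = 123524/13725 - 71*(-4) = 123524/13725 + 284 = 4021424/13725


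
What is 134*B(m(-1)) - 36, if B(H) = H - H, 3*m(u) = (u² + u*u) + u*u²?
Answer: -36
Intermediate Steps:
m(u) = u³/3 + 2*u²/3 (m(u) = ((u² + u*u) + u*u²)/3 = ((u² + u²) + u³)/3 = (2*u² + u³)/3 = (u³ + 2*u²)/3 = u³/3 + 2*u²/3)
B(H) = 0
134*B(m(-1)) - 36 = 134*0 - 36 = 0 - 36 = -36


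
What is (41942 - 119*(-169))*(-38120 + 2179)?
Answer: -2230246873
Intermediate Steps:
(41942 - 119*(-169))*(-38120 + 2179) = (41942 + 20111)*(-35941) = 62053*(-35941) = -2230246873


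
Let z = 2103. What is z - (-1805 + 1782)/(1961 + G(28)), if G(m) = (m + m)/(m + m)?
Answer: 4126109/1962 ≈ 2103.0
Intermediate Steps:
G(m) = 1 (G(m) = (2*m)/((2*m)) = (2*m)*(1/(2*m)) = 1)
z - (-1805 + 1782)/(1961 + G(28)) = 2103 - (-1805 + 1782)/(1961 + 1) = 2103 - (-23)/1962 = 2103 - 1*(-23/1962) = 2103 + 23/1962 = 4126109/1962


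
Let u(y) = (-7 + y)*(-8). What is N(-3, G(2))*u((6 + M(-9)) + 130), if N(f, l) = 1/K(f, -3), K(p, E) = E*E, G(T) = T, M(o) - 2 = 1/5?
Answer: -5248/45 ≈ -116.62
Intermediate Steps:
M(o) = 11/5 (M(o) = 2 + 1/5 = 2 + ⅕ = 11/5)
K(p, E) = E²
u(y) = 56 - 8*y
N(f, l) = ⅑ (N(f, l) = 1/((-3)²) = 1/9 = ⅑)
N(-3, G(2))*u((6 + M(-9)) + 130) = (56 - 8*((6 + 11/5) + 130))/9 = (56 - 8*(41/5 + 130))/9 = (56 - 8*691/5)/9 = (56 - 5528/5)/9 = (⅑)*(-5248/5) = -5248/45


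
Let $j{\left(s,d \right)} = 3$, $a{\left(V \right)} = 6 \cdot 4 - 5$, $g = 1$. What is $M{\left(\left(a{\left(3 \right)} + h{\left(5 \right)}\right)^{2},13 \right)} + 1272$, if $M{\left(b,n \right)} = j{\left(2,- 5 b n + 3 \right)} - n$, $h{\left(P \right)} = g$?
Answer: $1262$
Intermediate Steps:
$h{\left(P \right)} = 1$
$a{\left(V \right)} = 19$ ($a{\left(V \right)} = 24 - 5 = 19$)
$M{\left(b,n \right)} = 3 - n$
$M{\left(\left(a{\left(3 \right)} + h{\left(5 \right)}\right)^{2},13 \right)} + 1272 = \left(3 - 13\right) + 1272 = -10 + 1272 = 1262$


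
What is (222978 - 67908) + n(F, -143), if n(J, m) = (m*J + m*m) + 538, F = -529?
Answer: 251704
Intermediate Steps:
n(J, m) = 538 + m² + J*m (n(J, m) = (J*m + m²) + 538 = (m² + J*m) + 538 = 538 + m² + J*m)
(222978 - 67908) + n(F, -143) = (222978 - 67908) + (538 + (-143)² - 529*(-143)) = 155070 + (538 + 20449 + 75647) = 155070 + 96634 = 251704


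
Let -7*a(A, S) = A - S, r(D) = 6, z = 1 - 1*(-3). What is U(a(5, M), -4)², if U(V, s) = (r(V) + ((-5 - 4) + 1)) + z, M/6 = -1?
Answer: 4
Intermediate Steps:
M = -6 (M = 6*(-1) = -6)
z = 4 (z = 1 + 3 = 4)
a(A, S) = -A/7 + S/7 (a(A, S) = -(A - S)/7 = -A/7 + S/7)
U(V, s) = 2 (U(V, s) = (6 + ((-5 - 4) + 1)) + 4 = (6 + (-9 + 1)) + 4 = (6 - 8) + 4 = -2 + 4 = 2)
U(a(5, M), -4)² = 2² = 4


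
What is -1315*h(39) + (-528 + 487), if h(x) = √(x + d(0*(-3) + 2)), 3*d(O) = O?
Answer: -41 - 1315*√357/3 ≈ -8323.1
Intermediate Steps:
d(O) = O/3
h(x) = √(⅔ + x) (h(x) = √(x + (0*(-3) + 2)/3) = √(x + (0 + 2)/3) = √(x + (⅓)*2) = √(x + ⅔) = √(⅔ + x))
-1315*h(39) + (-528 + 487) = -1315*√(6 + 9*39)/3 + (-528 + 487) = -1315*√(6 + 351)/3 - 41 = -1315*√357/3 - 41 = -41 - 1315*√357/3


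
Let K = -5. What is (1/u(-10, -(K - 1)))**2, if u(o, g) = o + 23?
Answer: 1/169 ≈ 0.0059172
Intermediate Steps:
u(o, g) = 23 + o
(1/u(-10, -(K - 1)))**2 = (1/(23 - 10))**2 = (1/13)**2 = 1/169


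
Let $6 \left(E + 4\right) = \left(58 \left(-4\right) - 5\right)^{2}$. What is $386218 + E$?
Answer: $\frac{791151}{2} \approx 3.9558 \cdot 10^{5}$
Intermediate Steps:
$E = \frac{18715}{2}$ ($E = -4 + \frac{\left(58 \left(-4\right) - 5\right)^{2}}{6} = -4 + \frac{\left(-232 - 5\right)^{2}}{6} = -4 + \frac{\left(-237\right)^{2}}{6} = -4 + \frac{1}{6} \cdot 56169 = -4 + \frac{18723}{2} = \frac{18715}{2} \approx 9357.5$)
$386218 + E = 386218 + \frac{18715}{2} = \frac{791151}{2}$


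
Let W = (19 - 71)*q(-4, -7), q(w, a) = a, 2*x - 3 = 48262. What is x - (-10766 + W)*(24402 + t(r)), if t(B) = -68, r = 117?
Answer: 506292801/2 ≈ 2.5315e+8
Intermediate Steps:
x = 48265/2 (x = 3/2 + (1/2)*48262 = 3/2 + 24131 = 48265/2 ≈ 24133.)
W = 364 (W = (19 - 71)*(-7) = -52*(-7) = 364)
x - (-10766 + W)*(24402 + t(r)) = 48265/2 - (-10766 + 364)*(24402 - 68) = 48265/2 - (-10402)*24334 = 48265/2 - 1*(-253122268) = 48265/2 + 253122268 = 506292801/2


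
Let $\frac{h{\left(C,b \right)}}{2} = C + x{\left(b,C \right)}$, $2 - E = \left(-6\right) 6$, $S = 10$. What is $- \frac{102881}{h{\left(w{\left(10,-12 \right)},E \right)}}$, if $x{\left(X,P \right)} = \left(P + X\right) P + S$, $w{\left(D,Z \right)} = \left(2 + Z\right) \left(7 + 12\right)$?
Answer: $- \frac{102881}{57400} \approx -1.7924$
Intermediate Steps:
$E = 38$ ($E = 2 - \left(-6\right) 6 = 2 - -36 = 2 + 36 = 38$)
$w{\left(D,Z \right)} = 38 + 19 Z$ ($w{\left(D,Z \right)} = \left(2 + Z\right) 19 = 38 + 19 Z$)
$x{\left(X,P \right)} = 10 + P \left(P + X\right)$ ($x{\left(X,P \right)} = \left(P + X\right) P + 10 = P \left(P + X\right) + 10 = 10 + P \left(P + X\right)$)
$h{\left(C,b \right)} = 20 + 2 C + 2 C^{2} + 2 C b$ ($h{\left(C,b \right)} = 2 \left(C + \left(10 + C^{2} + C b\right)\right) = 2 \left(10 + C + C^{2} + C b\right) = 20 + 2 C + 2 C^{2} + 2 C b$)
$- \frac{102881}{h{\left(w{\left(10,-12 \right)},E \right)}} = - \frac{102881}{20 + 2 \left(38 + 19 \left(-12\right)\right) + 2 \left(38 + 19 \left(-12\right)\right)^{2} + 2 \left(38 + 19 \left(-12\right)\right) 38} = - \frac{102881}{20 + 2 \left(38 - 228\right) + 2 \left(38 - 228\right)^{2} + 2 \left(38 - 228\right) 38} = - \frac{102881}{20 + 2 \left(-190\right) + 2 \left(-190\right)^{2} + 2 \left(-190\right) 38} = - \frac{102881}{20 - 380 + 2 \cdot 36100 - 14440} = - \frac{102881}{20 - 380 + 72200 - 14440} = - \frac{102881}{57400}$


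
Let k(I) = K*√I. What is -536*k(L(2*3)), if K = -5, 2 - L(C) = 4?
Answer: 2680*I*√2 ≈ 3790.1*I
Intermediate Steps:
L(C) = -2 (L(C) = 2 - 1*4 = 2 - 4 = -2)
k(I) = -5*√I
-536*k(L(2*3)) = -(-2680)*√(-2) = -(-2680)*I*√2 = 2680*I*√2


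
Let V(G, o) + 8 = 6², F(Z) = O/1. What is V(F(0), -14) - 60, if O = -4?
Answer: -32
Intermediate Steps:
F(Z) = -4 (F(Z) = -4/1 = -4*1 = -4)
V(G, o) = 28 (V(G, o) = -8 + 6² = -8 + 36 = 28)
V(F(0), -14) - 60 = 28 - 60 = -32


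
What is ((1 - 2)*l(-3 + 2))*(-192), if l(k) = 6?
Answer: 1152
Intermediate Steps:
((1 - 2)*l(-3 + 2))*(-192) = ((1 - 2)*6)*(-192) = -1*6*(-192) = -6*(-192) = 1152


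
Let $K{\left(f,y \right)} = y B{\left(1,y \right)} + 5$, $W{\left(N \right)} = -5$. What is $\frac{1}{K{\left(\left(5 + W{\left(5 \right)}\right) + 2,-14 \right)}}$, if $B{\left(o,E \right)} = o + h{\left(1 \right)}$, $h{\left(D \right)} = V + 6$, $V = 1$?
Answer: $- \frac{1}{107} \approx -0.0093458$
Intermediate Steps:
$h{\left(D \right)} = 7$ ($h{\left(D \right)} = 1 + 6 = 7$)
$B{\left(o,E \right)} = 7 + o$ ($B{\left(o,E \right)} = o + 7 = 7 + o$)
$K{\left(f,y \right)} = 5 + 8 y$ ($K{\left(f,y \right)} = y \left(7 + 1\right) + 5 = y 8 + 5 = 8 y + 5 = 5 + 8 y$)
$\frac{1}{K{\left(\left(5 + W{\left(5 \right)}\right) + 2,-14 \right)}} = \frac{1}{5 + 8 \left(-14\right)} = \frac{1}{5 - 112} = \frac{1}{-107} = - \frac{1}{107}$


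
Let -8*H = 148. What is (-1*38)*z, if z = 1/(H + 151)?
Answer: -76/265 ≈ -0.28679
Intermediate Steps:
H = -37/2 (H = -⅛*148 = -37/2 ≈ -18.500)
z = 2/265 (z = 1/(-37/2 + 151) = 1/(265/2) = 2/265 ≈ 0.0075472)
(-1*38)*z = -1*38*(2/265) = -38*2/265 = -76/265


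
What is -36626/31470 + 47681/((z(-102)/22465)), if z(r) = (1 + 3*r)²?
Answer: 674115974078/58549935 ≈ 11514.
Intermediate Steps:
-36626/31470 + 47681/((z(-102)/22465)) = -36626/31470 + 47681/(((1 + 3*(-102))²/22465)) = -36626*1/31470 + 47681/(((1 - 306)²*(1/22465))) = -18313/15735 + 47681/(((-305)²*(1/22465))) = -18313/15735 + 47681/((93025*(1/22465))) = -18313/15735 + 47681/(18605/4493) = -18313/15735 + 47681*(4493/18605) = -18313/15735 + 214230733/18605 = 674115974078/58549935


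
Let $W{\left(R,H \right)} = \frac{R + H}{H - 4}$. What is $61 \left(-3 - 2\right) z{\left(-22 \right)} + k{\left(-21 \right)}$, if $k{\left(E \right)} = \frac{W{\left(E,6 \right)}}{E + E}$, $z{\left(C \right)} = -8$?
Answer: $\frac{68325}{28} \approx 2440.2$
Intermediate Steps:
$W{\left(R,H \right)} = \frac{H + R}{-4 + H}$
$k{\left(E \right)} = \frac{3 + \frac{E}{2}}{2 E}$ ($k{\left(E \right)} = \frac{\frac{1}{-4 + 6} \left(6 + E\right)}{E + E} = \frac{\frac{1}{2} \left(6 + E\right)}{2 E} = \frac{6 + E}{2} \frac{1}{2 E} = \left(3 + \frac{E}{2}\right) \frac{1}{2 E} = \frac{3 + \frac{E}{2}}{2 E}$)
$61 \left(-3 - 2\right) z{\left(-22 \right)} + k{\left(-21 \right)} = 61 \left(-3 - 2\right) \left(-8\right) + \frac{6 - 21}{4 \left(-21\right)} = 61 \left(-5\right) \left(-8\right) + \frac{1}{4} \left(- \frac{1}{21}\right) \left(-15\right) = \left(-305\right) \left(-8\right) + \frac{5}{28} = 2440 + \frac{5}{28} = \frac{68325}{28}$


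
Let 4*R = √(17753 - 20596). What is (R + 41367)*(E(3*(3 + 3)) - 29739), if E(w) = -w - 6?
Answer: -1231206021 - 29763*I*√2843/4 ≈ -1.2312e+9 - 3.9674e+5*I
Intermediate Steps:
R = I*√2843/4 (R = √(17753 - 20596)/4 = √(-2843)/4 = (I*√2843)/4 = I*√2843/4 ≈ 13.33*I)
E(w) = -6 - w
(R + 41367)*(E(3*(3 + 3)) - 29739) = (I*√2843/4 + 41367)*((-6 - 3*(3 + 3)) - 29739) = (41367 + I*√2843/4)*((-6 - 3*6) - 29739) = (41367 + I*√2843/4)*((-6 - 1*18) - 29739) = (41367 + I*√2843/4)*((-6 - 18) - 29739) = (41367 + I*√2843/4)*(-24 - 29739) = (41367 + I*√2843/4)*(-29763) = -1231206021 - 29763*I*√2843/4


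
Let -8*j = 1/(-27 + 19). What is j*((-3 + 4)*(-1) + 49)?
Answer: ¾ ≈ 0.75000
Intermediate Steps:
j = 1/64 (j = -1/(8*(-27 + 19)) = -⅛/(-8) = -⅛*(-⅛) = 1/64 ≈ 0.015625)
j*((-3 + 4)*(-1) + 49) = ((-3 + 4)*(-1) + 49)/64 = (1*(-1) + 49)/64 = (-1 + 49)/64 = (1/64)*48 = ¾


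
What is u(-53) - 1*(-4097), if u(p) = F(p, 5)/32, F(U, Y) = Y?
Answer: 131109/32 ≈ 4097.2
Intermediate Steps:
u(p) = 5/32
u(-53) - 1*(-4097) = 5/32 - 1*(-4097) = 5/32 + 4097 = 131109/32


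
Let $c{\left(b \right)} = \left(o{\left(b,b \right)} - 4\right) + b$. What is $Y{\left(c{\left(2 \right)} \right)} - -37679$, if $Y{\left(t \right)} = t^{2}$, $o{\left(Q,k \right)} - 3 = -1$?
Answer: $37679$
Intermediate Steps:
$o{\left(Q,k \right)} = 2$ ($o{\left(Q,k \right)} = 3 - 1 = 2$)
$c{\left(b \right)} = -2 + b$ ($c{\left(b \right)} = \left(2 - 4\right) + b = -2 + b$)
$Y{\left(c{\left(2 \right)} \right)} - -37679 = \left(-2 + 2\right)^{2} - -37679 = 0^{2} + 37679 = 0 + 37679 = 37679$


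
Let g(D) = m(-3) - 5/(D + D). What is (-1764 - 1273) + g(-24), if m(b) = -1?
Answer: -145819/48 ≈ -3037.9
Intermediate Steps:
g(D) = -1 - 5/(2*D) (g(D) = -1 - 5/(D + D) = -1 - 5/(2*D))
(-1764 - 1273) + g(-24) = (-1764 - 1273) + (-5/2 - 1*(-24))/(-24) = -3037 - (-5/2 + 24)/24 = -3037 - 1/24*43/2 = -3037 - 43/48 = -145819/48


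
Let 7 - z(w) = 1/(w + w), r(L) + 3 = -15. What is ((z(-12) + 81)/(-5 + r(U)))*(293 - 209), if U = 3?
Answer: -14791/46 ≈ -321.54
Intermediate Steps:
r(L) = -18 (r(L) = -3 - 15 = -18)
z(w) = 7 - 1/(2*w) (z(w) = 7 - 1/(w + w) = 7 - 1/(2*w))
((z(-12) + 81)/(-5 + r(U)))*(293 - 209) = (((7 - 1/2/(-12)) + 81)/(-5 - 18))*(293 - 209) = (((7 - 1/2*(-1/12)) + 81)/(-23))*84 = (((7 + 1/24) + 81)*(-1/23))*84 = ((169/24 + 81)*(-1/23))*84 = ((2113/24)*(-1/23))*84 = -2113/552*84 = -14791/46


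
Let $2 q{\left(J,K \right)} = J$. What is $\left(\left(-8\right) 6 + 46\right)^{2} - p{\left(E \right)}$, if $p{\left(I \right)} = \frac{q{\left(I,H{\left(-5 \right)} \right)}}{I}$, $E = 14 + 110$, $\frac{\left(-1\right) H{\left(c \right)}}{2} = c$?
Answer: $\frac{7}{2} \approx 3.5$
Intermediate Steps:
$H{\left(c \right)} = - 2 c$
$E = 124$
$q{\left(J,K \right)} = \frac{J}{2}$
$p{\left(I \right)} = \frac{1}{2}$ ($p{\left(I \right)} = \frac{\frac{1}{2} I}{I} = \frac{1}{2}$)
$\left(\left(-8\right) 6 + 46\right)^{2} - p{\left(E \right)} = \left(\left(-8\right) 6 + 46\right)^{2} - \frac{1}{2} = \left(-48 + 46\right)^{2} - \frac{1}{2} = \left(-2\right)^{2} - \frac{1}{2} = 4 - \frac{1}{2} = \frac{7}{2}$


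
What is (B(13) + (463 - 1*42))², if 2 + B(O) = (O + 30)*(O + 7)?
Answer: 1635841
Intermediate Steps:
B(O) = -2 + (7 + O)*(30 + O) (B(O) = -2 + (O + 30)*(O + 7) = -2 + (30 + O)*(7 + O) = -2 + (7 + O)*(30 + O))
(B(13) + (463 - 1*42))² = ((208 + 13² + 37*13) + (463 - 1*42))² = ((208 + 169 + 481) + (463 - 42))² = (858 + 421)² = 1279² = 1635841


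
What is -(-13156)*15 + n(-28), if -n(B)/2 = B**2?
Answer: 195772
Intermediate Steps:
n(B) = -2*B**2
-(-13156)*15 + n(-28) = -(-13156)*15 - 2*(-28)**2 = -286*(-690) - 2*784 = 197340 - 1568 = 195772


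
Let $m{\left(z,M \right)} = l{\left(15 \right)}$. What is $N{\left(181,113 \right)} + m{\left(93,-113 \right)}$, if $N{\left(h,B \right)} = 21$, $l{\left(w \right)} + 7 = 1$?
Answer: $15$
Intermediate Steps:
$l{\left(w \right)} = -6$ ($l{\left(w \right)} = -7 + 1 = -6$)
$m{\left(z,M \right)} = -6$
$N{\left(181,113 \right)} + m{\left(93,-113 \right)} = 21 - 6 = 15$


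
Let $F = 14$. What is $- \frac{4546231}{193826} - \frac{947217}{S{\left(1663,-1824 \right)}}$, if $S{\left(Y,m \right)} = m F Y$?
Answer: $- \frac{32146387229461}{1371847707328} \approx -23.433$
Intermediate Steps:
$S{\left(Y,m \right)} = 14 Y m$ ($S{\left(Y,m \right)} = m 14 Y = 14 m Y = 14 Y m$)
$- \frac{4546231}{193826} - \frac{947217}{S{\left(1663,-1824 \right)}} = - \frac{4546231}{193826} - \frac{947217}{14 \cdot 1663 \left(-1824\right)} = \left(-4546231\right) \frac{1}{193826} - \frac{947217}{-42466368} = - \frac{4546231}{193826} - - \frac{315739}{14155456} = - \frac{4546231}{193826} + \frac{315739}{14155456} = - \frac{32146387229461}{1371847707328}$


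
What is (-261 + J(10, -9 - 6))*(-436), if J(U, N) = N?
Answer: 120336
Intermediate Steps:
(-261 + J(10, -9 - 6))*(-436) = (-261 + (-9 - 6))*(-436) = (-261 - 15)*(-436) = -276*(-436) = 120336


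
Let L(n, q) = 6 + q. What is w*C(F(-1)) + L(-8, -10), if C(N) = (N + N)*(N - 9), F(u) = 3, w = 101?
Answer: -3640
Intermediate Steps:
C(N) = 2*N*(-9 + N) (C(N) = (2*N)*(-9 + N) = 2*N*(-9 + N))
w*C(F(-1)) + L(-8, -10) = 101*(2*3*(-9 + 3)) + (6 - 10) = 101*(2*3*(-6)) - 4 = 101*(-36) - 4 = -3636 - 4 = -3640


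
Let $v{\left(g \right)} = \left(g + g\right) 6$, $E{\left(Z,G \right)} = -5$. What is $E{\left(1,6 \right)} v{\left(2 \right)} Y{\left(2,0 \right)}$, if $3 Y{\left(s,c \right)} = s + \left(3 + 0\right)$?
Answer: $-200$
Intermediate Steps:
$Y{\left(s,c \right)} = 1 + \frac{s}{3}$ ($Y{\left(s,c \right)} = \frac{s + \left(3 + 0\right)}{3} = \frac{s + 3}{3} = \frac{3 + s}{3} = 1 + \frac{s}{3}$)
$v{\left(g \right)} = 12 g$ ($v{\left(g \right)} = 2 g 6 = 12 g$)
$E{\left(1,6 \right)} v{\left(2 \right)} Y{\left(2,0 \right)} = - 5 \cdot 12 \cdot 2 \left(1 + \frac{1}{3} \cdot 2\right) = \left(-5\right) 24 \left(1 + \frac{2}{3}\right) = \left(-120\right) \frac{5}{3} = -200$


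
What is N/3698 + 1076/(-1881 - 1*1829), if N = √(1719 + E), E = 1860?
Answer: -538/1855 + √3579/3698 ≈ -0.27385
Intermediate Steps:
N = √3579 (N = √(1719 + 1860) = √3579 ≈ 59.825)
N/3698 + 1076/(-1881 - 1*1829) = √3579/3698 + 1076/(-1881 - 1*1829) = √3579*(1/3698) + 1076/(-1881 - 1829) = √3579/3698 + 1076/(-3710) = √3579/3698 + 1076*(-1/3710) = √3579/3698 - 538/1855 = -538/1855 + √3579/3698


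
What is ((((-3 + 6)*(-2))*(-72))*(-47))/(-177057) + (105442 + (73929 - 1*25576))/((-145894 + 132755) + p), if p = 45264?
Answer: 619616607/126399025 ≈ 4.9021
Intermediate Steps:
((((-3 + 6)*(-2))*(-72))*(-47))/(-177057) + (105442 + (73929 - 1*25576))/((-145894 + 132755) + p) = ((((-3 + 6)*(-2))*(-72))*(-47))/(-177057) + (105442 + (73929 - 1*25576))/((-145894 + 132755) + 45264) = (((3*(-2))*(-72))*(-47))*(-1/177057) + (105442 + (73929 - 25576))/(-13139 + 45264) = (-6*(-72)*(-47))*(-1/177057) + (105442 + 48353)/32125 = (432*(-47))*(-1/177057) + 153795*(1/32125) = -20304*(-1/177057) + 30759/6425 = 2256/19673 + 30759/6425 = 619616607/126399025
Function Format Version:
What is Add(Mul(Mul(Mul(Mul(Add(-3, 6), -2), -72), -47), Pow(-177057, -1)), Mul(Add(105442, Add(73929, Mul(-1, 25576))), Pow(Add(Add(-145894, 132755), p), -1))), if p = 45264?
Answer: Rational(619616607, 126399025) ≈ 4.9021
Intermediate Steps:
Add(Mul(Mul(Mul(Mul(Add(-3, 6), -2), -72), -47), Pow(-177057, -1)), Mul(Add(105442, Add(73929, Mul(-1, 25576))), Pow(Add(Add(-145894, 132755), p), -1))) = Add(Mul(Mul(Mul(Mul(Add(-3, 6), -2), -72), -47), Pow(-177057, -1)), Mul(Add(105442, Add(73929, Mul(-1, 25576))), Pow(Add(Add(-145894, 132755), 45264), -1))) = Add(Mul(Mul(Mul(Mul(3, -2), -72), -47), Rational(-1, 177057)), Mul(Add(105442, Add(73929, -25576)), Pow(Add(-13139, 45264), -1))) = Add(Mul(Mul(Mul(-6, -72), -47), Rational(-1, 177057)), Mul(Add(105442, 48353), Pow(32125, -1))) = Add(Mul(Mul(432, -47), Rational(-1, 177057)), Mul(153795, Rational(1, 32125))) = Add(Mul(-20304, Rational(-1, 177057)), Rational(30759, 6425)) = Add(Rational(2256, 19673), Rational(30759, 6425)) = Rational(619616607, 126399025)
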